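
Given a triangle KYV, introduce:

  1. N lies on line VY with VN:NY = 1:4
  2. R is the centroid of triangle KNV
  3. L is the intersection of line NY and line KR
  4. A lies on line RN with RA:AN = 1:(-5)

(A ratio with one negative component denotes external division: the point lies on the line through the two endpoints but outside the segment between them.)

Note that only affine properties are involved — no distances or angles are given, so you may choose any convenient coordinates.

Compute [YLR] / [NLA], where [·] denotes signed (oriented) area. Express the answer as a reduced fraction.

[YLR]:[NLA] = 36/5

Work in coordinates with K = (0, 0), Y = (1, 0), V = (0, 1).
1. N lies on line VY with VN:NY = 1:4 ⇒ N = (1/5, 4/5)
2. R is the centroid of triangle KNV ⇒ R = (1/15, 3/5)
3. L is the intersection of line NY and line KR ⇒ L = (1/10, 9/10)
4. A lies on line RN with RA:AN = 1:(-5) ⇒ A = (1/30, 11/20)
2·[YLR] = 3/10, 2·[NLA] = 1/24
[YLR]:[NLA] = 3/10:1/24 = 36/5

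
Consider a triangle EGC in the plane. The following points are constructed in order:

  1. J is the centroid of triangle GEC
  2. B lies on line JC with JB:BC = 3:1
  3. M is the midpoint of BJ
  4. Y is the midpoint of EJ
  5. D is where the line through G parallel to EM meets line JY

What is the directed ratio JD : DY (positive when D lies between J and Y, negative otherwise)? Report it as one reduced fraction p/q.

JD:DY = -22/25

Set E = (0, 0), G = (1, 0), C = (0, 1); any affine frame gives the same invariant.
1. J is the centroid of triangle GEC ⇒ J = (1/3, 1/3)
2. B lies on line JC with JB:BC = 3:1 ⇒ B = (1/12, 5/6)
3. M is the midpoint of BJ ⇒ M = (5/24, 7/12)
4. Y is the midpoint of EJ ⇒ Y = (1/6, 1/6)
5. D is where the line through G parallel to EM meets line JY ⇒ D = (14/9, 14/9)
D = J + t·(Y−J) with t = -22/3, so JD:DY = t:(1−t) = -22/3:25/3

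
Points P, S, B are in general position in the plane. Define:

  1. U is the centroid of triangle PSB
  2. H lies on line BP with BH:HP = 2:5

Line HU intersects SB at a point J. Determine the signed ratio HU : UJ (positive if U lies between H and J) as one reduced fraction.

HU:UJ = -1/7

Work in coordinates with P = (0, 0), S = (1, 0), B = (0, 1).
1. U is the centroid of triangle PSB ⇒ U = (1/3, 1/3)
2. H lies on line BP with BH:HP = 2:5 ⇒ H = (0, 5/7)
line HU meets SB at J = (-2, 3)
U = H + t·(J−H) with t = -1/6, so HU:UJ = -1/6:7/6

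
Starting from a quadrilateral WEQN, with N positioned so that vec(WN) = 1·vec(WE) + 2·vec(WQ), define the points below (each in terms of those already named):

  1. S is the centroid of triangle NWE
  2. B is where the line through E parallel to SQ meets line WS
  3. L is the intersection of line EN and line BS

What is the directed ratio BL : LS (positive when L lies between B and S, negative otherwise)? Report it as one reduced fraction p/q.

Work in coordinates with W = (0, 0), E = (1, 0), Q = (0, 1), N = (1, 2).
1. S is the centroid of triangle NWE ⇒ S = (2/3, 2/3)
2. B is where the line through E parallel to SQ meets line WS ⇒ B = (1/3, 1/3)
3. L is the intersection of line EN and line BS ⇒ L = (1, 1)
L = B + t·(S−B) with t = 2, so BL:LS = t:(1−t) = 2:-1

BL:LS = -2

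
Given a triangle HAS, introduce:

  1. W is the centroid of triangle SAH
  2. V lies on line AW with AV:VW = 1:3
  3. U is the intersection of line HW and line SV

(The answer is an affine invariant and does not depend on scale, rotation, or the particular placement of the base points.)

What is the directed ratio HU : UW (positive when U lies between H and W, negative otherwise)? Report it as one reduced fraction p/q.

Set H = (0, 0), A = (1, 0), S = (0, 1); any affine frame gives the same invariant.
1. W is the centroid of triangle SAH ⇒ W = (1/3, 1/3)
2. V lies on line AW with AV:VW = 1:3 ⇒ V = (5/6, 1/12)
3. U is the intersection of line HW and line SV ⇒ U = (10/21, 10/21)
U = H + t·(W−H) with t = 10/7, so HU:UW = t:(1−t) = 10/7:-3/7

HU:UW = -10/3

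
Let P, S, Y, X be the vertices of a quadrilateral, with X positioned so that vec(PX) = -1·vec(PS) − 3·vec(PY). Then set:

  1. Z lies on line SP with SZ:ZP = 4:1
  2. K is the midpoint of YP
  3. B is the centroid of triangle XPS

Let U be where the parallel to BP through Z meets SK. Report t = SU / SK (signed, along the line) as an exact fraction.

Work in coordinates with P = (0, 0), S = (1, 0), Y = (0, 1), X = (-1, -3).
1. Z lies on line SP with SZ:ZP = 4:1 ⇒ Z = (1/5, 0)
2. K is the midpoint of YP ⇒ K = (0, 1/2)
3. B is the centroid of triangle XPS ⇒ B = (0, -1)
through Z parallel to BP: direction (0, 1); meets SK at U = (1/5, 2/5)
U = S + t·(K−S) with t = 4/5

t = 4/5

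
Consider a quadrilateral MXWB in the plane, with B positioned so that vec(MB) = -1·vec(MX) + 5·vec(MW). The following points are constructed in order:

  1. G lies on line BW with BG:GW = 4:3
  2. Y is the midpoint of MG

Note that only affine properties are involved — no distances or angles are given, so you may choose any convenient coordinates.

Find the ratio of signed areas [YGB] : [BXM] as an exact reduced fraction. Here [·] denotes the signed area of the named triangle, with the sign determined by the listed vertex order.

Work in coordinates with M = (0, 0), X = (1, 0), W = (0, 1), B = (-1, 5).
1. G lies on line BW with BG:GW = 4:3 ⇒ G = (-3/7, 19/7)
2. Y is the midpoint of MG ⇒ Y = (-3/14, 19/14)
2·[YGB] = 2/7, 2·[BXM] = -5
[YGB]:[BXM] = 2/7:-5 = -2/35

[YGB]:[BXM] = -2/35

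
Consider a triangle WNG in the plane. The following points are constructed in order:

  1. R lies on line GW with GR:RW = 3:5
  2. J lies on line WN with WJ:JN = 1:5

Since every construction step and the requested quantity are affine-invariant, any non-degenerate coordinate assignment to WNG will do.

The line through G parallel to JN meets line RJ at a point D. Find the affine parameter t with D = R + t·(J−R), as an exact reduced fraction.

Work in coordinates with W = (0, 0), N = (1, 0), G = (0, 1).
1. R lies on line GW with GR:RW = 3:5 ⇒ R = (0, 5/8)
2. J lies on line WN with WJ:JN = 1:5 ⇒ J = (1/6, 0)
through G parallel to JN: direction (5/6, 0); meets RJ at D = (-1/10, 1)
D = R + t·(J−R) with t = -3/5

t = -3/5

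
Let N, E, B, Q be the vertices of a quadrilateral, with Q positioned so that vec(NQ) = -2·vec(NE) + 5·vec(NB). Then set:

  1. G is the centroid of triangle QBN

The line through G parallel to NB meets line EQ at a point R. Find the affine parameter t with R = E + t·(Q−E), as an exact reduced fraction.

Choose coordinates N = (0, 0), E = (1, 0), B = (0, 1), Q = (-2, 5).
1. G is the centroid of triangle QBN ⇒ G = (-2/3, 2)
through G parallel to NB: direction (0, 1); meets EQ at R = (-2/3, 25/9)
R = E + t·(Q−E) with t = 5/9

t = 5/9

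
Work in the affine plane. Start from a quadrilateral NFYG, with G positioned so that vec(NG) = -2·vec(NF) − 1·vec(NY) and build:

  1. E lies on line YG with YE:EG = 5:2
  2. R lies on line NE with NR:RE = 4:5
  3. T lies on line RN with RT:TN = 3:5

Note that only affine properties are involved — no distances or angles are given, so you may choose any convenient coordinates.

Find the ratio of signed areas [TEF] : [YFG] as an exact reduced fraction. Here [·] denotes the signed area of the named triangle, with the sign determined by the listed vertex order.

[TEF]:[YFG] = -13/168

Work in coordinates with N = (0, 0), F = (1, 0), Y = (0, 1), G = (-2, -1).
1. E lies on line YG with YE:EG = 5:2 ⇒ E = (-10/7, -3/7)
2. R lies on line NE with NR:RE = 4:5 ⇒ R = (-40/63, -4/21)
3. T lies on line RN with RT:TN = 3:5 ⇒ T = (-25/63, -5/42)
2·[TEF] = 13/42, 2·[YFG] = -4
[TEF]:[YFG] = 13/42:-4 = -13/168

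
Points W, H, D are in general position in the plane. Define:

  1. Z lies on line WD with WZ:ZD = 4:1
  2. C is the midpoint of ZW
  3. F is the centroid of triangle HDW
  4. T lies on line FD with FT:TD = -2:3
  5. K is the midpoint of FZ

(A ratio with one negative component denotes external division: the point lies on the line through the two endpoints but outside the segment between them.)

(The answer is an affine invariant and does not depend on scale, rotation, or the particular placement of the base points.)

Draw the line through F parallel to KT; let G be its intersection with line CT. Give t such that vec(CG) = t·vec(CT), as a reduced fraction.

t = 7/6

Assign W = (0, 0), H = (1, 0), D = (0, 1) — the answer is frame-independent, so this choice is without loss of generality.
1. Z lies on line WD with WZ:ZD = 4:1 ⇒ Z = (0, 4/5)
2. C is the midpoint of ZW ⇒ C = (0, 2/5)
3. F is the centroid of triangle HDW ⇒ F = (1/3, 1/3)
4. T lies on line FD with FT:TD = -2:3 ⇒ T = (1, -1)
5. K is the midpoint of FZ ⇒ K = (1/6, 17/30)
through F parallel to KT: direction (5/6, -47/30); meets CT at G = (7/6, -37/30)
G = C + t·(T−C) with t = 7/6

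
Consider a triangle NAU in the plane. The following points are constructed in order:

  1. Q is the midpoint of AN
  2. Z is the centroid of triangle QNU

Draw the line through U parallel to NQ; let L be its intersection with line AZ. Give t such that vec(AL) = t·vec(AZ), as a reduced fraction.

Choose coordinates N = (0, 0), A = (1, 0), U = (0, 1).
1. Q is the midpoint of AN ⇒ Q = (1/2, 0)
2. Z is the centroid of triangle QNU ⇒ Z = (1/6, 1/3)
through U parallel to NQ: direction (1/2, 0); meets AZ at L = (-3/2, 1)
L = A + t·(Z−A) with t = 3

t = 3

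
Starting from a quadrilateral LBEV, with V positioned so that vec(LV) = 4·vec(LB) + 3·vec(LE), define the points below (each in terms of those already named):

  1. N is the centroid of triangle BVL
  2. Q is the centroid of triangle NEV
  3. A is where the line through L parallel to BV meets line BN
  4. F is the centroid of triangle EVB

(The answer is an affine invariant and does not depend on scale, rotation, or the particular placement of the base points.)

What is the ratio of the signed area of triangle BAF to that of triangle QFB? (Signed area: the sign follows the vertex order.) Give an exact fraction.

[BAF]:[QFB] = 9

Choose coordinates L = (0, 0), B = (1, 0), E = (0, 1), V = (4, 3).
1. N is the centroid of triangle BVL ⇒ N = (5/3, 1)
2. Q is the centroid of triangle NEV ⇒ Q = (17/9, 5/3)
3. A is where the line through L parallel to BV meets line BN ⇒ A = (3, 3)
4. F is the centroid of triangle EVB ⇒ F = (5/3, 4/3)
2·[BAF] = 2/3, 2·[QFB] = 2/27
[BAF]:[QFB] = 2/3:2/27 = 9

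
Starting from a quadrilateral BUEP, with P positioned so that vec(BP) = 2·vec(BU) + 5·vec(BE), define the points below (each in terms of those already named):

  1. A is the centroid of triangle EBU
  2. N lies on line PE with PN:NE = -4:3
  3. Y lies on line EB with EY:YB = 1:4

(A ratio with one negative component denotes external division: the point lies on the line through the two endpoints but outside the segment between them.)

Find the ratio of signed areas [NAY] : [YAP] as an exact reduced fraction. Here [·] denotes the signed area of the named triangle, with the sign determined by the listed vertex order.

Work in coordinates with B = (0, 0), U = (1, 0), E = (0, 1), P = (2, 5).
1. A is the centroid of triangle EBU ⇒ A = (1/3, 1/3)
2. N lies on line PE with PN:NE = -4:3 ⇒ N = (-6, -11)
3. Y lies on line EB with EY:YB = 1:4 ⇒ Y = (0, 4/5)
2·[NAY] = 101/15, 2·[YAP] = 7/3
[NAY]:[YAP] = 101/15:7/3 = 101/35

[NAY]:[YAP] = 101/35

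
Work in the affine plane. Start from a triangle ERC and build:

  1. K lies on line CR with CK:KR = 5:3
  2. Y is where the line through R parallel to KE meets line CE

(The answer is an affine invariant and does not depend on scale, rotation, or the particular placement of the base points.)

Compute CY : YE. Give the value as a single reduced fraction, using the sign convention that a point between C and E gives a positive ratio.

Work in coordinates with E = (0, 0), R = (1, 0), C = (0, 1).
1. K lies on line CR with CK:KR = 5:3 ⇒ K = (5/8, 3/8)
2. Y is where the line through R parallel to KE meets line CE ⇒ Y = (0, -3/5)
Y = C + t·(E−C) with t = 8/5, so CY:YE = t:(1−t) = 8/5:-3/5

CY:YE = -8/3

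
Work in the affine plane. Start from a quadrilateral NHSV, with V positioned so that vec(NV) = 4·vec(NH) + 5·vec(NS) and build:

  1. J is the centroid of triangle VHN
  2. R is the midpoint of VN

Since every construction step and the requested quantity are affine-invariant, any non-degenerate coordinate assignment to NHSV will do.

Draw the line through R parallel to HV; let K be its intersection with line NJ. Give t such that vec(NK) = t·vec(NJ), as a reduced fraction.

t = 3/4

Assign N = (0, 0), H = (1, 0), S = (0, 1), V = (4, 5) — the answer is frame-independent, so this choice is without loss of generality.
1. J is the centroid of triangle VHN ⇒ J = (5/3, 5/3)
2. R is the midpoint of VN ⇒ R = (2, 5/2)
through R parallel to HV: direction (3, 5); meets NJ at K = (5/4, 5/4)
K = N + t·(J−N) with t = 3/4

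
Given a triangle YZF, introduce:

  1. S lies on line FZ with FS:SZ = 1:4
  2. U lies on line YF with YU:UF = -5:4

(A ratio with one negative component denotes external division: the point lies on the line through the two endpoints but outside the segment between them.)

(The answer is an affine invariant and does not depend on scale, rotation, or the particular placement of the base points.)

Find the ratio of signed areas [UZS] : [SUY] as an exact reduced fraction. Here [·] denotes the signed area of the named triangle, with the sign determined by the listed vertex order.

Choose coordinates Y = (0, 0), Z = (1, 0), F = (0, 1).
1. S lies on line FZ with FS:SZ = 1:4 ⇒ S = (1/5, 4/5)
2. U lies on line YF with YU:UF = -5:4 ⇒ U = (0, 5)
2·[UZS] = -16/5, 2·[SUY] = 1
[UZS]:[SUY] = -16/5:1 = -16/5

[UZS]:[SUY] = -16/5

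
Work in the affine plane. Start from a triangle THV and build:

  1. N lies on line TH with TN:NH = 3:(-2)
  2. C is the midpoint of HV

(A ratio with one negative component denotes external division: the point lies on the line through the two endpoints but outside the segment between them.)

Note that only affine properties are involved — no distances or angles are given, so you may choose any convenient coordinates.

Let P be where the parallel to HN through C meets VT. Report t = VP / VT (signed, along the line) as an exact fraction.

t = 1/2

Set T = (0, 0), H = (1, 0), V = (0, 1); any affine frame gives the same invariant.
1. N lies on line TH with TN:NH = 3:(-2) ⇒ N = (3, 0)
2. C is the midpoint of HV ⇒ C = (1/2, 1/2)
through C parallel to HN: direction (2, 0); meets VT at P = (0, 1/2)
P = V + t·(T−V) with t = 1/2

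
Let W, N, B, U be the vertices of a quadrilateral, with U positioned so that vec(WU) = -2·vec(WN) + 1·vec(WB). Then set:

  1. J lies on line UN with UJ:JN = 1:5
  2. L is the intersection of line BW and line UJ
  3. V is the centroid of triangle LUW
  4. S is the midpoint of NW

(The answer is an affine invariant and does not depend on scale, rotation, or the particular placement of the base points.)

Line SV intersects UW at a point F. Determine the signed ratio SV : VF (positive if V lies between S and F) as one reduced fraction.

SV:VF = 5/4

Set W = (0, 0), N = (1, 0), B = (0, 1), U = (-2, 1); any affine frame gives the same invariant.
1. J lies on line UN with UJ:JN = 1:5 ⇒ J = (-3/2, 5/6)
2. L is the intersection of line BW and line UJ ⇒ L = (0, 1/3)
3. V is the centroid of triangle LUW ⇒ V = (-2/3, 4/9)
4. S is the midpoint of NW ⇒ S = (1/2, 0)
line SV meets UW at F = (-8/5, 4/5)
V = S + t·(F−S) with t = 5/9, so SV:VF = 5/9:4/9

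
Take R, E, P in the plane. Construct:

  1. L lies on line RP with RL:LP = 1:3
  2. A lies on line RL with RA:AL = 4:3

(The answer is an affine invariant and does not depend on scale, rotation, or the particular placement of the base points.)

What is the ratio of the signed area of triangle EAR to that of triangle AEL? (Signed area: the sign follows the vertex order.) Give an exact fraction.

[EAR]:[AEL] = 4/3

Set R = (0, 0), E = (1, 0), P = (0, 1); any affine frame gives the same invariant.
1. L lies on line RP with RL:LP = 1:3 ⇒ L = (0, 1/4)
2. A lies on line RL with RA:AL = 4:3 ⇒ A = (0, 1/7)
2·[EAR] = 1/7, 2·[AEL] = 3/28
[EAR]:[AEL] = 1/7:3/28 = 4/3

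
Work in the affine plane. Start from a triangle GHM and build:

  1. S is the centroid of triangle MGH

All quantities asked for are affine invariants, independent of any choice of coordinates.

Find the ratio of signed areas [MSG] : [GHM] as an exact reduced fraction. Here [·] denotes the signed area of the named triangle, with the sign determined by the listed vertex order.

[MSG]:[GHM] = -1/3

Work in coordinates with G = (0, 0), H = (1, 0), M = (0, 1).
1. S is the centroid of triangle MGH ⇒ S = (1/3, 1/3)
2·[MSG] = -1/3, 2·[GHM] = 1
[MSG]:[GHM] = -1/3:1 = -1/3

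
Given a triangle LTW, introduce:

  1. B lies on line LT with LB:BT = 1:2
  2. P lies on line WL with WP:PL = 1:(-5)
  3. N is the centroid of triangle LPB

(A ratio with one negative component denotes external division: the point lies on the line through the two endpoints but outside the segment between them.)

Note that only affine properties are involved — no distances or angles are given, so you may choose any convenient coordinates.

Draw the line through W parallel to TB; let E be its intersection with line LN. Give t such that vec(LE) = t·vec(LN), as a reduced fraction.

Set L = (0, 0), T = (1, 0), W = (0, 1); any affine frame gives the same invariant.
1. B lies on line LT with LB:BT = 1:2 ⇒ B = (1/3, 0)
2. P lies on line WL with WP:PL = 1:(-5) ⇒ P = (0, 5/4)
3. N is the centroid of triangle LPB ⇒ N = (1/9, 5/12)
through W parallel to TB: direction (-2/3, 0); meets LN at E = (4/15, 1)
E = L + t·(N−L) with t = 12/5

t = 12/5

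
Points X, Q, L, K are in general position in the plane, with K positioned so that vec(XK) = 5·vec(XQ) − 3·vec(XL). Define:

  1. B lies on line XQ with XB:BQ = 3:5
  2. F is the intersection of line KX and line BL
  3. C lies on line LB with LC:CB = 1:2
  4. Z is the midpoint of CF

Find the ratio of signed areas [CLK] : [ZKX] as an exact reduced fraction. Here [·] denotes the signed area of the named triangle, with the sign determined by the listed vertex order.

[CLK]:[ZKX] = 56/89

Assign X = (0, 0), Q = (1, 0), L = (0, 1), K = (5, -3) — the answer is frame-independent, so this choice is without loss of generality.
1. B lies on line XQ with XB:BQ = 3:5 ⇒ B = (3/8, 0)
2. F is the intersection of line KX and line BL ⇒ F = (15/31, -9/31)
3. C lies on line LB with LC:CB = 1:2 ⇒ C = (1/8, 2/3)
4. Z is the midpoint of CF ⇒ Z = (151/496, 35/186)
2·[CLK] = -7/6, 2·[ZKX] = -89/48
[CLK]:[ZKX] = -7/6:-89/48 = 56/89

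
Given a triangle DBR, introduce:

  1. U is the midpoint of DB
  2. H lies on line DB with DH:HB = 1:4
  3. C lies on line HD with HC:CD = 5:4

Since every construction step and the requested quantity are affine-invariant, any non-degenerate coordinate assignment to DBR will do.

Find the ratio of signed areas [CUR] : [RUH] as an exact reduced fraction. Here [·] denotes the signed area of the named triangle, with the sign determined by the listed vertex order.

[CUR]:[RUH] = -37/27

Choose coordinates D = (0, 0), B = (1, 0), R = (0, 1).
1. U is the midpoint of DB ⇒ U = (1/2, 0)
2. H lies on line DB with DH:HB = 1:4 ⇒ H = (1/5, 0)
3. C lies on line HD with HC:CD = 5:4 ⇒ C = (4/45, 0)
2·[CUR] = 37/90, 2·[RUH] = -3/10
[CUR]:[RUH] = 37/90:-3/10 = -37/27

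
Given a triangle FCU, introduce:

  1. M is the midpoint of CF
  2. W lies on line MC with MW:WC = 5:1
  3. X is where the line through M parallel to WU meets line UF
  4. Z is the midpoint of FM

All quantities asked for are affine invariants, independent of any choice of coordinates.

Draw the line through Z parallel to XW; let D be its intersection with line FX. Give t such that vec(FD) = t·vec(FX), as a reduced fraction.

t = 3/11

Set F = (0, 0), C = (1, 0), U = (0, 1); any affine frame gives the same invariant.
1. M is the midpoint of CF ⇒ M = (1/2, 0)
2. W lies on line MC with MW:WC = 5:1 ⇒ W = (11/12, 0)
3. X is where the line through M parallel to WU meets line UF ⇒ X = (0, 6/11)
4. Z is the midpoint of FM ⇒ Z = (1/4, 0)
through Z parallel to XW: direction (11/12, -6/11); meets FX at D = (0, 18/121)
D = F + t·(X−F) with t = 3/11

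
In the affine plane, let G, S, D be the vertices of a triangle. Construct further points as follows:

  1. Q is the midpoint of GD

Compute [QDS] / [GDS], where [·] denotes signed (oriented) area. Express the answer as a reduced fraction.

[QDS]:[GDS] = 1/2

Assign G = (0, 0), S = (1, 0), D = (0, 1) — the answer is frame-independent, so this choice is without loss of generality.
1. Q is the midpoint of GD ⇒ Q = (0, 1/2)
2·[QDS] = -1/2, 2·[GDS] = -1
[QDS]:[GDS] = -1/2:-1 = 1/2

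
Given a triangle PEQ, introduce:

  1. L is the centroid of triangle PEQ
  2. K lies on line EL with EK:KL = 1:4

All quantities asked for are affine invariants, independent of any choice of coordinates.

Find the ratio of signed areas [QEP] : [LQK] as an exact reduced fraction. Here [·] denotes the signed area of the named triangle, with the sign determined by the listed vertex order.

[QEP]:[LQK] = 15/4

Work in coordinates with P = (0, 0), E = (1, 0), Q = (0, 1).
1. L is the centroid of triangle PEQ ⇒ L = (1/3, 1/3)
2. K lies on line EL with EK:KL = 1:4 ⇒ K = (13/15, 1/15)
2·[QEP] = -1, 2·[LQK] = -4/15
[QEP]:[LQK] = -1:-4/15 = 15/4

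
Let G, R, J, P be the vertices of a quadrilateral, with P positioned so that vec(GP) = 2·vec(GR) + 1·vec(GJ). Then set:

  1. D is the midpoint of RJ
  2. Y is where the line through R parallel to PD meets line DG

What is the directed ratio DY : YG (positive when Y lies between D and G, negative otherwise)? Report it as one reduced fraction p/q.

Set G = (0, 0), R = (1, 0), J = (0, 1), P = (2, 1); any affine frame gives the same invariant.
1. D is the midpoint of RJ ⇒ D = (1/2, 1/2)
2. Y is where the line through R parallel to PD meets line DG ⇒ Y = (-1/2, -1/2)
Y = D + t·(G−D) with t = 2, so DY:YG = t:(1−t) = 2:-1

DY:YG = -2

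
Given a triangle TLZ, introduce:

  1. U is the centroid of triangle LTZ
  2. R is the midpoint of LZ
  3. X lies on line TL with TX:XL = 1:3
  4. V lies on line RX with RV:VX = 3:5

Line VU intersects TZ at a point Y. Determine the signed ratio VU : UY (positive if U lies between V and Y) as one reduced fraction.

Work in coordinates with T = (0, 0), L = (1, 0), Z = (0, 1).
1. U is the centroid of triangle LTZ ⇒ U = (1/3, 1/3)
2. R is the midpoint of LZ ⇒ R = (1/2, 1/2)
3. X lies on line TL with TX:XL = 1:3 ⇒ X = (1/4, 0)
4. V lies on line RX with RV:VX = 3:5 ⇒ V = (13/32, 5/16)
line VU meets TZ at Y = (0, 3/7)
U = V + t·(Y−V) with t = 7/39, so VU:UY = 7/39:32/39

VU:UY = 7/32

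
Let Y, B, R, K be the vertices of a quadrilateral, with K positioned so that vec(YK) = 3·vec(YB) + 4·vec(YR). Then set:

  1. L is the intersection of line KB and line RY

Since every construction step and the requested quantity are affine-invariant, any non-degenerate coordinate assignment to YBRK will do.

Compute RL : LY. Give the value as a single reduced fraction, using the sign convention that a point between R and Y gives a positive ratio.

Set Y = (0, 0), B = (1, 0), R = (0, 1), K = (3, 4); any affine frame gives the same invariant.
1. L is the intersection of line KB and line RY ⇒ L = (0, -2)
L = R + t·(Y−R) with t = 3, so RL:LY = t:(1−t) = 3:-2

RL:LY = -3/2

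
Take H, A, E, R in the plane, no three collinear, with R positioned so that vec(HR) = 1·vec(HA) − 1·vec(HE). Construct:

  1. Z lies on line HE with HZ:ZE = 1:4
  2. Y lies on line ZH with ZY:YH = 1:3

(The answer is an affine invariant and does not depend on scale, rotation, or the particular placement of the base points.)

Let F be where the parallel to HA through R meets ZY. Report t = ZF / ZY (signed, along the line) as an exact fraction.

Choose coordinates H = (0, 0), A = (1, 0), E = (0, 1), R = (1, -1).
1. Z lies on line HE with HZ:ZE = 1:4 ⇒ Z = (0, 1/5)
2. Y lies on line ZH with ZY:YH = 1:3 ⇒ Y = (0, 3/20)
through R parallel to HA: direction (1, 0); meets ZY at F = (0, -1)
F = Z + t·(Y−Z) with t = 24

t = 24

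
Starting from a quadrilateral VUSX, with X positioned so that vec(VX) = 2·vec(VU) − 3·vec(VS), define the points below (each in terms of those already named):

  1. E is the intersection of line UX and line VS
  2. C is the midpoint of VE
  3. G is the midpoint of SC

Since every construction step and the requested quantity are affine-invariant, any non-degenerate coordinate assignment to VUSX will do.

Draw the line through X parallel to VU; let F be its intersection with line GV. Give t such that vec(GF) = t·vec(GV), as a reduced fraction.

Assign V = (0, 0), U = (1, 0), S = (0, 1), X = (2, -3) — the answer is frame-independent, so this choice is without loss of generality.
1. E is the intersection of line UX and line VS ⇒ E = (0, 3)
2. C is the midpoint of VE ⇒ C = (0, 3/2)
3. G is the midpoint of SC ⇒ G = (0, 5/4)
through X parallel to VU: direction (1, 0); meets GV at F = (0, -3)
F = G + t·(V−G) with t = 17/5

t = 17/5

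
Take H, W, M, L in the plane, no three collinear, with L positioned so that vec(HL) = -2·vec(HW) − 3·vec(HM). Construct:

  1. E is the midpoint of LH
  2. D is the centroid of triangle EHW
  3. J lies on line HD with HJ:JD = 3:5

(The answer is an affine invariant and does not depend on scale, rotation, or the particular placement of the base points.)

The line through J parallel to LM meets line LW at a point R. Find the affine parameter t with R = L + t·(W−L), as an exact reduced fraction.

t = 19/48

Set H = (0, 0), W = (1, 0), M = (0, 1), L = (-2, -3); any affine frame gives the same invariant.
1. E is the midpoint of LH ⇒ E = (-1, -3/2)
2. D is the centroid of triangle EHW ⇒ D = (0, -1/2)
3. J lies on line HD with HJ:JD = 3:5 ⇒ J = (0, -3/16)
through J parallel to LM: direction (2, 4); meets LW at R = (-13/16, -29/16)
R = L + t·(W−L) with t = 19/48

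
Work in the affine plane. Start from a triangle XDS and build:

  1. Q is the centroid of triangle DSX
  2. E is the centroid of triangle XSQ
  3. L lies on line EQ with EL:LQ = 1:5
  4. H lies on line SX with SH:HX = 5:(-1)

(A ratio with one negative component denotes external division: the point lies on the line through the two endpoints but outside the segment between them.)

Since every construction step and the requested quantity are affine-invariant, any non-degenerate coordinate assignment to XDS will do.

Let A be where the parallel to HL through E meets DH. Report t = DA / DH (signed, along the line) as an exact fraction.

t = 24/23

Choose coordinates X = (0, 0), D = (1, 0), S = (0, 1).
1. Q is the centroid of triangle DSX ⇒ Q = (1/3, 1/3)
2. E is the centroid of triangle XSQ ⇒ E = (1/9, 4/9)
3. L lies on line EQ with EL:LQ = 1:5 ⇒ L = (4/27, 23/54)
4. H lies on line SX with SH:HX = 5:(-1) ⇒ H = (0, -1/4)
through E parallel to HL: direction (4/27, 73/108); meets DH at A = (-1/23, -6/23)
A = D + t·(H−D) with t = 24/23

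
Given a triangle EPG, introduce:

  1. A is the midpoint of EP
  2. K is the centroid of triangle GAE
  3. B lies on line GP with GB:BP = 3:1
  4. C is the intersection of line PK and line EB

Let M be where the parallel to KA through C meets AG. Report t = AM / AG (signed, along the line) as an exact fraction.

Choose coordinates E = (0, 0), P = (1, 0), G = (0, 1).
1. A is the midpoint of EP ⇒ A = (1/2, 0)
2. K is the centroid of triangle GAE ⇒ K = (1/6, 1/3)
3. B lies on line GP with GB:BP = 3:1 ⇒ B = (3/4, 1/4)
4. C is the intersection of line PK and line EB ⇒ C = (6/11, 2/11)
through C parallel to KA: direction (1/3, -1/3); meets AG at M = (3/11, 5/11)
M = A + t·(G−A) with t = 5/11

t = 5/11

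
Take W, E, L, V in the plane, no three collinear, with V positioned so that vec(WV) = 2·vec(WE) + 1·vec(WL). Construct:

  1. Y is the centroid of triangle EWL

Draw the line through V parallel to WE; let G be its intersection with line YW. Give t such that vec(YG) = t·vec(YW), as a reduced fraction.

Choose coordinates W = (0, 0), E = (1, 0), L = (0, 1), V = (2, 1).
1. Y is the centroid of triangle EWL ⇒ Y = (1/3, 1/3)
through V parallel to WE: direction (1, 0); meets YW at G = (1, 1)
G = Y + t·(W−Y) with t = -2

t = -2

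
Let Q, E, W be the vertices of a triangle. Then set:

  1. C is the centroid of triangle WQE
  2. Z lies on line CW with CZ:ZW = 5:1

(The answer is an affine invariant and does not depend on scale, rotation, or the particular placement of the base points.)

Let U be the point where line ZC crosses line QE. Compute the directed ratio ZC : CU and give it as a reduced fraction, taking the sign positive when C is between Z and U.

ZC:CU = 5/3

Assign Q = (0, 0), E = (1, 0), W = (0, 1) — the answer is frame-independent, so this choice is without loss of generality.
1. C is the centroid of triangle WQE ⇒ C = (1/3, 1/3)
2. Z lies on line CW with CZ:ZW = 5:1 ⇒ Z = (1/18, 8/9)
line ZC meets QE at U = (1/2, 0)
C = Z + t·(U−Z) with t = 5/8, so ZC:CU = 5/8:3/8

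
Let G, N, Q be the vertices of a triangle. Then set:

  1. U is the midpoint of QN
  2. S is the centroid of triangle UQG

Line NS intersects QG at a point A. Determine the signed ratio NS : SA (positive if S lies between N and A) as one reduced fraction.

Assign G = (0, 0), N = (1, 0), Q = (0, 1) — the answer is frame-independent, so this choice is without loss of generality.
1. U is the midpoint of QN ⇒ U = (1/2, 1/2)
2. S is the centroid of triangle UQG ⇒ S = (1/6, 1/2)
line NS meets QG at A = (0, 3/5)
S = N + t·(A−N) with t = 5/6, so NS:SA = 5/6:1/6

NS:SA = 5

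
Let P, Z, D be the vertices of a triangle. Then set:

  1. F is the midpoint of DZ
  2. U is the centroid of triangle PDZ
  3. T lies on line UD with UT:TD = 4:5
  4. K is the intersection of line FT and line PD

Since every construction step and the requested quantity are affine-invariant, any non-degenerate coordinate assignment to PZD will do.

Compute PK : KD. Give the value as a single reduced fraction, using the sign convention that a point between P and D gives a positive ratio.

Choose coordinates P = (0, 0), Z = (1, 0), D = (0, 1).
1. F is the midpoint of DZ ⇒ F = (1/2, 1/2)
2. U is the centroid of triangle PDZ ⇒ U = (1/3, 1/3)
3. T lies on line UD with UT:TD = 4:5 ⇒ T = (5/27, 17/27)
4. K is the intersection of line FT and line PD ⇒ K = (0, 12/17)
K = P + t·(D−P) with t = 12/17, so PK:KD = t:(1−t) = 12/17:5/17

PK:KD = 12/5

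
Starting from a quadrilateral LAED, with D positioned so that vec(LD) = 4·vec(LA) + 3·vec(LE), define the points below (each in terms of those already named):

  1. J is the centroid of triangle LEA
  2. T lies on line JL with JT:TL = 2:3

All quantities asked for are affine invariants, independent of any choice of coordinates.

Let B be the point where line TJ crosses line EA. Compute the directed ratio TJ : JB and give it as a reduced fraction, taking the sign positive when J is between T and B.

Set L = (0, 0), A = (1, 0), E = (0, 1), D = (4, 3); any affine frame gives the same invariant.
1. J is the centroid of triangle LEA ⇒ J = (1/3, 1/3)
2. T lies on line JL with JT:TL = 2:3 ⇒ T = (1/5, 1/5)
line TJ meets EA at B = (1/2, 1/2)
J = T + t·(B−T) with t = 4/9, so TJ:JB = 4/9:5/9

TJ:JB = 4/5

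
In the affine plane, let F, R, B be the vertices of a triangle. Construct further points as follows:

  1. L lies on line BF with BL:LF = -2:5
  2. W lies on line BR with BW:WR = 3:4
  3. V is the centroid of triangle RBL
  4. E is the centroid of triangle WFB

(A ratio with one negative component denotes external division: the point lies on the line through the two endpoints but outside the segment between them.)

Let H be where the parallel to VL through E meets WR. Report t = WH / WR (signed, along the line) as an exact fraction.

Choose coordinates F = (0, 0), R = (1, 0), B = (0, 1).
1. L lies on line BF with BL:LF = -2:5 ⇒ L = (0, 5/3)
2. W lies on line BR with BW:WR = 3:4 ⇒ W = (3/7, 4/7)
3. V is the centroid of triangle RBL ⇒ V = (1/3, 8/9)
4. E is the centroid of triangle WFB ⇒ E = (1/7, 11/21)
through E parallel to VL: direction (-1/3, 7/9); meets WR at H = (-3/28, 31/28)
H = W + t·(R−W) with t = -15/16

t = -15/16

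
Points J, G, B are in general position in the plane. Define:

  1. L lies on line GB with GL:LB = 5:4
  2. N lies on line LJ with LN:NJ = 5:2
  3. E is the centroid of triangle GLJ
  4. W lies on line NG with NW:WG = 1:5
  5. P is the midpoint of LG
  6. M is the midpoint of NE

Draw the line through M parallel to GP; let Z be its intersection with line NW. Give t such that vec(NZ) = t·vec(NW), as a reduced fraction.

t = 8/5

Set J = (0, 0), G = (1, 0), B = (0, 1); any affine frame gives the same invariant.
1. L lies on line GB with GL:LB = 5:4 ⇒ L = (4/9, 5/9)
2. N lies on line LJ with LN:NJ = 5:2 ⇒ N = (8/63, 10/63)
3. E is the centroid of triangle GLJ ⇒ E = (13/27, 5/27)
4. W lies on line NG with NW:WG = 1:5 ⇒ W = (103/378, 25/189)
5. P is the midpoint of LG ⇒ P = (13/18, 5/18)
6. M is the midpoint of NE ⇒ M = (115/378, 65/378)
through M parallel to GP: direction (-5/18, 5/18); meets NW at Z = (68/189, 22/189)
Z = N + t·(W−N) with t = 8/5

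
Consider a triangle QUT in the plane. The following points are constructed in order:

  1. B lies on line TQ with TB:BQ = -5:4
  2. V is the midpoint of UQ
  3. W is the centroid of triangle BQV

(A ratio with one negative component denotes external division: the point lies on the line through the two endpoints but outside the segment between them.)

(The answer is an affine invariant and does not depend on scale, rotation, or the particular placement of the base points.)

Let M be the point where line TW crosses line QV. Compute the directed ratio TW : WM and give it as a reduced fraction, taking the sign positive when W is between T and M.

TW:WM = -7/4

Set Q = (0, 0), U = (1, 0), T = (0, 1); any affine frame gives the same invariant.
1. B lies on line TQ with TB:BQ = -5:4 ⇒ B = (0, -4)
2. V is the midpoint of UQ ⇒ V = (1/2, 0)
3. W is the centroid of triangle BQV ⇒ W = (1/6, -4/3)
line TW meets QV at M = (1/14, 0)
W = T + t·(M−T) with t = 7/3, so TW:WM = 7/3:-4/3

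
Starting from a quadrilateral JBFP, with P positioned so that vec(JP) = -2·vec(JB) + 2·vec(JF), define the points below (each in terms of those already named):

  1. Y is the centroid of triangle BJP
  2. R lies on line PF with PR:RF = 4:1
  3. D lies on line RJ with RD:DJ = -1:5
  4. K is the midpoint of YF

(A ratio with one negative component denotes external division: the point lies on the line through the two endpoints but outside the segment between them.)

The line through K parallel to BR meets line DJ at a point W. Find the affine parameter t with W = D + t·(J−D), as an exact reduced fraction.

Choose coordinates J = (0, 0), B = (1, 0), F = (0, 1), P = (-2, 2).
1. Y is the centroid of triangle BJP ⇒ Y = (-1/3, 2/3)
2. R lies on line PF with PR:RF = 4:1 ⇒ R = (-2/5, 6/5)
3. D lies on line RJ with RD:DJ = -1:5 ⇒ D = (-1/2, 3/2)
4. K is the midpoint of YF ⇒ K = (-1/6, 5/6)
through K parallel to BR: direction (-7/5, 6/5); meets DJ at W = (-29/90, 29/30)
W = D + t·(J−D) with t = 16/45

t = 16/45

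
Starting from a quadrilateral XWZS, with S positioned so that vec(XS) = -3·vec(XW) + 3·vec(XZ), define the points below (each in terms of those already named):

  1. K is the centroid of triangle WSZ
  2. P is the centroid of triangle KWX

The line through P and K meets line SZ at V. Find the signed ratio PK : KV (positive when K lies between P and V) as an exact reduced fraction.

PK:KV = 10/3

Assign X = (0, 0), W = (1, 0), Z = (0, 1), S = (-3, 3) — the answer is frame-independent, so this choice is without loss of generality.
1. K is the centroid of triangle WSZ ⇒ K = (-2/3, 4/3)
2. P is the centroid of triangle KWX ⇒ P = (1/9, 4/9)
line PK meets SZ at V = (-9/10, 8/5)
K = P + t·(V−P) with t = 10/13, so PK:KV = 10/13:3/13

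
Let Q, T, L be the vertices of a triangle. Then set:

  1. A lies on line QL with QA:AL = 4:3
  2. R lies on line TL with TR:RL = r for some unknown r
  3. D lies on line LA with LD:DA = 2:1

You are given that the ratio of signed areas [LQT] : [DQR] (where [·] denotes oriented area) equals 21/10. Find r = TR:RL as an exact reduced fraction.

r = 1/2

Assign Q = (0, 0), T = (1, 0), L = (0, 1) — the answer is frame-independent, so this choice is without loss of generality.
1. A lies on line QL with QA:AL = 4:3 ⇒ A = (0, 4/7)
2. With TR:RL = r, write λ = r/(r+1) so R = T + λ·(L−T); R is affine-linear in λ
3. D lies on line LA with LD:DA = 2:1 ⇒ D = (0, 5/7)
Every point depending on R is an affine combination of R and λ-independent points, so each such coordinate is linear in λ; the λ² term in each signed area is a multiple of (L−T)×(L−T) = 0, so 2·[LQT] and 2·[DQR] are each linear in λ. Evaluating at λ=0 and λ=1:
  2·[LQT] = 1,   2·[DQR] = -5/7·λ + 5/7
So [LQT]:[DQR] = (1) / (-5/7·λ + 5/7). Setting this equal to 21/10:
  1 = 21/10·(-5/7·λ + 5/7)  ⇒  λ = 1/3
Then r = λ/(1−λ) = (1/3)/(2/3) = 1/2. Check: with r = 1/2, R = (2/3, 1/3) and [LQT]:[DQR] = 21/10 as required.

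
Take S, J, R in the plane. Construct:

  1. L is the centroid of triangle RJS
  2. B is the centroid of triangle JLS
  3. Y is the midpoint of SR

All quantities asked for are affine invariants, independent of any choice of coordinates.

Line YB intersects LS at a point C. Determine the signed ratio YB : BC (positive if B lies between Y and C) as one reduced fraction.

YB:BC = -5/2

Assign S = (0, 0), J = (1, 0), R = (0, 1) — the answer is frame-independent, so this choice is without loss of generality.
1. L is the centroid of triangle RJS ⇒ L = (1/3, 1/3)
2. B is the centroid of triangle JLS ⇒ B = (4/9, 1/9)
3. Y is the midpoint of SR ⇒ Y = (0, 1/2)
line YB meets LS at C = (4/15, 4/15)
B = Y + t·(C−Y) with t = 5/3, so YB:BC = 5/3:-2/3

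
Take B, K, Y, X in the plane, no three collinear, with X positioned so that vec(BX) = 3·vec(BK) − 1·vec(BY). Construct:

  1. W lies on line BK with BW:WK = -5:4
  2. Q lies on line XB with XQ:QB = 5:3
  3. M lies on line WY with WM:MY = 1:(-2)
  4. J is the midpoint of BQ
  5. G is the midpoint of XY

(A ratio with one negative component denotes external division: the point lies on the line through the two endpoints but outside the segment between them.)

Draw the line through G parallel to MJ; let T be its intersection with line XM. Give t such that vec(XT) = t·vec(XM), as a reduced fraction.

t = 263/182

Set B = (0, 0), K = (1, 0), Y = (0, 1), X = (3, -1); any affine frame gives the same invariant.
1. W lies on line BK with BW:WK = -5:4 ⇒ W = (5, 0)
2. Q lies on line XB with XQ:QB = 5:3 ⇒ Q = (9/8, -3/8)
3. M lies on line WY with WM:MY = 1:(-2) ⇒ M = (10, -1)
4. J is the midpoint of BQ ⇒ J = (9/16, -3/16)
5. G is the midpoint of XY ⇒ G = (3/2, 0)
through G parallel to MJ: direction (-151/16, 13/16); meets XM at T = (341/26, -1)
T = X + t·(M−X) with t = 263/182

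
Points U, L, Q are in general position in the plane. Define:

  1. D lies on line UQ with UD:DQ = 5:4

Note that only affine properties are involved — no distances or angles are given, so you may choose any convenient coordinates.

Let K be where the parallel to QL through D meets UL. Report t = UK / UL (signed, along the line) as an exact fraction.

t = 5/9

Choose coordinates U = (0, 0), L = (1, 0), Q = (0, 1).
1. D lies on line UQ with UD:DQ = 5:4 ⇒ D = (0, 5/9)
through D parallel to QL: direction (1, -1); meets UL at K = (5/9, 0)
K = U + t·(L−U) with t = 5/9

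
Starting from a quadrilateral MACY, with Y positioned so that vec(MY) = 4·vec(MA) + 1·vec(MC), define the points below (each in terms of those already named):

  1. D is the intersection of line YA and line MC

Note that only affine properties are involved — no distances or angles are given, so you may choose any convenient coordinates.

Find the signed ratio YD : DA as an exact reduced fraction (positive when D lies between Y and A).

Work in coordinates with M = (0, 0), A = (1, 0), C = (0, 1), Y = (4, 1).
1. D is the intersection of line YA and line MC ⇒ D = (0, -1/3)
D = Y + t·(A−Y) with t = 4/3, so YD:DA = t:(1−t) = 4/3:-1/3

YD:DA = -4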